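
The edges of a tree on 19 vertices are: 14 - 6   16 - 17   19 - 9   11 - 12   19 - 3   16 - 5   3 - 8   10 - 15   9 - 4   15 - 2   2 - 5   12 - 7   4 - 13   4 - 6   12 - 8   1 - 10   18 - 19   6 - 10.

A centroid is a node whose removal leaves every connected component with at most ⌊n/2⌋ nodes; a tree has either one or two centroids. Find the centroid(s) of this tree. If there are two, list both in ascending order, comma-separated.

4

If 4 is removed the pieces have sizes 9, 8, 1, all ≤ ⌊19/2⌋ = 9.
Every other node leaves some component of size > 9, so the centroid is unique.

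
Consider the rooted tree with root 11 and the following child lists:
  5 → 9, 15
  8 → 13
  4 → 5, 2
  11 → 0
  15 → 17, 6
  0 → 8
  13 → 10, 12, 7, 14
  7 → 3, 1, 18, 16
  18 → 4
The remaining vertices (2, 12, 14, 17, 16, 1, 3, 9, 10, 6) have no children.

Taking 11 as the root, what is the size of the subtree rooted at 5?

Descendants of 5 (including itself): 5, 15, 9, 6, 17. That's 5.

5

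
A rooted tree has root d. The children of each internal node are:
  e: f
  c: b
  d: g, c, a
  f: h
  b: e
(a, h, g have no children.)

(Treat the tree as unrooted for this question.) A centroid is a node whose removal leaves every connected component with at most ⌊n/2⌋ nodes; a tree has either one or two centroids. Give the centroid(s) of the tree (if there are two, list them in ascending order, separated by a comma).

b, c

If b is removed the pieces have sizes 4, 3, all ≤ ⌊8/2⌋ = 4.
c is adjacent to b and is also a centroid (the largest component after removing it is likewise 4).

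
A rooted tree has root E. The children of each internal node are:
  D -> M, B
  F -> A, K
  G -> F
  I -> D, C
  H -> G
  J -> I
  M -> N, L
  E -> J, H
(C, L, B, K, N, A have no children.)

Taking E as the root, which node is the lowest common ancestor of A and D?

E

Ancestors of A (toward the root): A, F, G, H, E.
Ancestors of D: D, I, J, E.
The deepest node appearing in both lists is E.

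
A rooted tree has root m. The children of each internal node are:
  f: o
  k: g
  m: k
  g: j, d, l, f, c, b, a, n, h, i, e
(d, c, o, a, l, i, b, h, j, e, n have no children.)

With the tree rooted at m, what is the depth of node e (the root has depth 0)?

3

Climbing from e to the root: e – g – k – m. That's 3 steps.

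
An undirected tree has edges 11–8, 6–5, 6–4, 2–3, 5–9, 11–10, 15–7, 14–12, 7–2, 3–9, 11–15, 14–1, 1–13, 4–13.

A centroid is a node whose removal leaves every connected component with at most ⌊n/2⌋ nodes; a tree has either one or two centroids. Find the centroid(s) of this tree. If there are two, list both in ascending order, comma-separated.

9

If 9 is removed the pieces have sizes 7, 7, all ≤ ⌊15/2⌋ = 7.
No neighbour of 9 does as well, so 9 is the unique centroid.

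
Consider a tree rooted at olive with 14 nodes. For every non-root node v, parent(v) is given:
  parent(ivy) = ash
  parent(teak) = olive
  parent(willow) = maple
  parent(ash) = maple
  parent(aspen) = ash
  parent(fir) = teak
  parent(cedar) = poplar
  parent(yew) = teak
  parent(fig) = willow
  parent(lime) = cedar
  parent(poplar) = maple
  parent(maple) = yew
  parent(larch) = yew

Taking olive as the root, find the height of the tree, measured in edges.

A deepest node is lime, reached by olive-teak-yew-maple-poplar-cedar-lime.
That path has 6 edges, so the height is 6.

6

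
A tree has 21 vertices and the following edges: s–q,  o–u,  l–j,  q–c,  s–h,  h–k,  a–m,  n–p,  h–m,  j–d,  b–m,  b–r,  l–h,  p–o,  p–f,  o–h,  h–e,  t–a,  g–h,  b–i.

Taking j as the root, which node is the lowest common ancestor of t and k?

Ancestors of t (toward the root): t, a, m, h, l, j.
Ancestors of k: k, h, l, j.
The deepest node appearing in both lists is h.

h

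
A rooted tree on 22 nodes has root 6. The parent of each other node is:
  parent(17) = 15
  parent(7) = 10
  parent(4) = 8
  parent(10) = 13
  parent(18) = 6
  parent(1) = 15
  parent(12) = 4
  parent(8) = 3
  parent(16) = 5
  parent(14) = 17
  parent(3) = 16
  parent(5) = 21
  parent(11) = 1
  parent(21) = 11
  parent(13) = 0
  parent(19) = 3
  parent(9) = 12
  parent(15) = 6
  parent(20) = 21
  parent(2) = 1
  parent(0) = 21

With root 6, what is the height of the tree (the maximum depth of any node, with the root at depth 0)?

9 sits deepest: 6–15–1–11–21–5–16–3–8–4–12–9 — 11 edges from the root.

11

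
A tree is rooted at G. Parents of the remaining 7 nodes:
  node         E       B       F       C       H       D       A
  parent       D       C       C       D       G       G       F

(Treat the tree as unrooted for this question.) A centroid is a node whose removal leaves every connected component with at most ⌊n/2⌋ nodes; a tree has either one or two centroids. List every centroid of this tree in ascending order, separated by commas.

C, D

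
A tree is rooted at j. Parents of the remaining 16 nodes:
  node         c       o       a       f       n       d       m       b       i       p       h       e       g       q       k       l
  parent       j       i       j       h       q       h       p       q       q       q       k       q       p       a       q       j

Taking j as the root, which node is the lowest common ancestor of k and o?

Path k→root: k q a j; path o→root: o i q a j.
First common node: q.

q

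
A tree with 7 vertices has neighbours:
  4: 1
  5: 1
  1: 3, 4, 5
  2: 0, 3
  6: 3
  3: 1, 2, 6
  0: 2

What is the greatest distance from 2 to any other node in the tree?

3

The node farthest from 2 is 4 (5 also at distance 3), via 2-3-1-4 — 3 edges.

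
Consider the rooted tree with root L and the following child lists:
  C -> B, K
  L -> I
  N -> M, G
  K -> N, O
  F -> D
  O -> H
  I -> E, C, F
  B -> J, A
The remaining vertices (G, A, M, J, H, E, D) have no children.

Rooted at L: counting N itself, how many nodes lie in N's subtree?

The subtree rooted at N contains: N, M, G — 3 nodes.

3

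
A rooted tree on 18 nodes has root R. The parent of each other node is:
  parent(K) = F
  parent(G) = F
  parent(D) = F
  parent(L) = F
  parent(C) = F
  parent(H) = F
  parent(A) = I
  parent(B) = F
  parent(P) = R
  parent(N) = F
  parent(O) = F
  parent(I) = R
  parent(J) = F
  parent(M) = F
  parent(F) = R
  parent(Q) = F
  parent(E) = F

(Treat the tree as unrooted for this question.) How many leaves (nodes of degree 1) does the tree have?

The leaves are A, B, C, D, E, G, H, J, K, L, M, N, O, P, Q.
That is 15 leaves.

15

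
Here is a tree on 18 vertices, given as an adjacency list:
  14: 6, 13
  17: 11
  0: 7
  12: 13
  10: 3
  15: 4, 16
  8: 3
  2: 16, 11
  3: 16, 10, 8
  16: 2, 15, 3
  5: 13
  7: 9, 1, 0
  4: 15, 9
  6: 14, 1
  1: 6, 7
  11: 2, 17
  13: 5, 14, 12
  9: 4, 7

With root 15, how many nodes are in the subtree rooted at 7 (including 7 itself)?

8

The subtree rooted at 7 contains: 7, 0, 1, 6, 14, 13, 5, 12 — 8 nodes.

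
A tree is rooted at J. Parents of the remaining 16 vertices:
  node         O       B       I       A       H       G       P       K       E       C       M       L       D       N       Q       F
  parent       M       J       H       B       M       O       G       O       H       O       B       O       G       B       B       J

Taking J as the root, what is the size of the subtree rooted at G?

The subtree rooted at G contains: G, D, P — 3 nodes.

3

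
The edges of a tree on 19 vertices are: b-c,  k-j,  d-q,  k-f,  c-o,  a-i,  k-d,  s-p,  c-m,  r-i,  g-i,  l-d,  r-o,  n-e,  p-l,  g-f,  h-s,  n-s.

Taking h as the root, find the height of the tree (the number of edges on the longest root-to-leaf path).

12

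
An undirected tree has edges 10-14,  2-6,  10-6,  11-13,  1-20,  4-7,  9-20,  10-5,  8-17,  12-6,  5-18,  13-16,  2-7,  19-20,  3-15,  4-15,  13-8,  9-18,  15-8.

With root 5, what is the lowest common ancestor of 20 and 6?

5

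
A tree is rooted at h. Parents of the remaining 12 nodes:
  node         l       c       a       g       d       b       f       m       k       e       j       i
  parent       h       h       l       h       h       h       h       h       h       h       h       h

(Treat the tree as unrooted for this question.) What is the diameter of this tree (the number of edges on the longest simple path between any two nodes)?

3

Starting from a, a farthest node is d at distance 3.
One longest path: a-l-h-d.
So the diameter is 3.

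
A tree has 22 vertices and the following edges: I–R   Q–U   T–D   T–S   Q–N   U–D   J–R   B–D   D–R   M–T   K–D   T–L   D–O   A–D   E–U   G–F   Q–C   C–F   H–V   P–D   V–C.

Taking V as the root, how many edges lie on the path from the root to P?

5

Climbing from P to the root: P → D → U → Q → C → V. That's 5 steps.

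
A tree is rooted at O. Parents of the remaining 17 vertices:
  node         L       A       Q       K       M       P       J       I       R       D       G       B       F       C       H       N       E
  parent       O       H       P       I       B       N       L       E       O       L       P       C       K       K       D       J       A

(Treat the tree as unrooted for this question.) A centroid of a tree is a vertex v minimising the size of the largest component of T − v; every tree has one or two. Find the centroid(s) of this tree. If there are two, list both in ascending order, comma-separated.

If D is removed the pieces have sizes 9, 8, all ≤ ⌊18/2⌋ = 9.
H is adjacent to D and is also a centroid (the largest component after removing it is likewise 9).

D, H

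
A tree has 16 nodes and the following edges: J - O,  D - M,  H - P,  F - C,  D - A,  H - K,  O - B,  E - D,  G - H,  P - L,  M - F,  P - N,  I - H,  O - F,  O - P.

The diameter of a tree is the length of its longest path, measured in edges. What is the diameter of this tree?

A longest path is A - D - M - F - O - P - H - K, with 7 edges.

7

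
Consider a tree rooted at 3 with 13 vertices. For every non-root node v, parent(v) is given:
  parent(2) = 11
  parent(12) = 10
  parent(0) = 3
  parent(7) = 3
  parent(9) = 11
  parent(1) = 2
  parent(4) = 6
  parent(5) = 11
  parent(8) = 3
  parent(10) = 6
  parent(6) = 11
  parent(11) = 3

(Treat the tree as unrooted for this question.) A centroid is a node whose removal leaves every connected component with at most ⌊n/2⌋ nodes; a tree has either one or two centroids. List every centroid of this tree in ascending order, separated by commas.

11

Removing 11 splits the tree into components of sizes 4, 4, 2, 1, 1; the largest is 4 ≤ ⌊13/2⌋ = 6.
No neighbour of 11 does as well, so 11 is the unique centroid.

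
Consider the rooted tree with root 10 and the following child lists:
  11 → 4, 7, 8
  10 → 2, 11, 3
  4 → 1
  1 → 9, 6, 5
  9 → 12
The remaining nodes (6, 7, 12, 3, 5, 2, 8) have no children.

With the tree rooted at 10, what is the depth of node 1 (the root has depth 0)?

10 – 11 – 4 – 1 — 3 edges.

3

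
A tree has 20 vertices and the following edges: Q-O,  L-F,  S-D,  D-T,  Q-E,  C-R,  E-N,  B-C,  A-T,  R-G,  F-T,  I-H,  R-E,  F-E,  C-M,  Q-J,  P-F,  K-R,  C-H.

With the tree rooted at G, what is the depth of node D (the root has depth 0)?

G → R → E → F → T → D — 5 edges.

5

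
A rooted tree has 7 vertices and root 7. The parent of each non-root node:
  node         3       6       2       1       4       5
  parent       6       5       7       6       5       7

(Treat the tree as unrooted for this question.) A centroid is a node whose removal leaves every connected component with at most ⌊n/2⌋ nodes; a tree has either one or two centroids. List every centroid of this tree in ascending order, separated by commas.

Delete 5: the remaining components have sizes 3, 2, 1. Max 3 ≤ 3, so 5 is a centroid.
No neighbour of 5 does as well, so 5 is the unique centroid.

5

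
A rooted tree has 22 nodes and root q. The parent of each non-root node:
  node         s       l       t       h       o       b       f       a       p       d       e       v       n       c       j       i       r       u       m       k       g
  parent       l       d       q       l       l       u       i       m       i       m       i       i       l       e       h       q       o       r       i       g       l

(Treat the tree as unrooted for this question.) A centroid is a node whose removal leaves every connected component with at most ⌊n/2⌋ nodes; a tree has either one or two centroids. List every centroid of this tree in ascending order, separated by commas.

d, l

If l is removed the pieces have sizes 11, 4, 2, 2, 1, 1, all ≤ ⌊22/2⌋ = 11.
d is adjacent to l and is also a centroid (the largest component after removing it is likewise 11).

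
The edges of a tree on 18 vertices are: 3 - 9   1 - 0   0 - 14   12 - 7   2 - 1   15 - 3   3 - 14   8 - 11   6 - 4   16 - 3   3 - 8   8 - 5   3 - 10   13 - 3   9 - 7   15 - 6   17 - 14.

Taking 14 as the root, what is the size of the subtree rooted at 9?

3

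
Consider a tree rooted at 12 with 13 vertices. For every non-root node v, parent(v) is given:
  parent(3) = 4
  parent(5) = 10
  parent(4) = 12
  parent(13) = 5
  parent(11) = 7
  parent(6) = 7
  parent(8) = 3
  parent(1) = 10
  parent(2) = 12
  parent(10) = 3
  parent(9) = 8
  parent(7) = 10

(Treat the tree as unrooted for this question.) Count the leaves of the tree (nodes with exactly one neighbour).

The leaves are 1, 2, 6, 9, 11, 13.
That is 6 leaves.

6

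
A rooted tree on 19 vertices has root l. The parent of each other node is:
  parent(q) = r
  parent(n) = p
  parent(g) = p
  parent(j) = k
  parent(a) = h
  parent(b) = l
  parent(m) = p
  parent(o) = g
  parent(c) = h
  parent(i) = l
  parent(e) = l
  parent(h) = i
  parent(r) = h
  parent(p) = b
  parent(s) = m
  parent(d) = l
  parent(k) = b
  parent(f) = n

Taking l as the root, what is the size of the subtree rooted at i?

6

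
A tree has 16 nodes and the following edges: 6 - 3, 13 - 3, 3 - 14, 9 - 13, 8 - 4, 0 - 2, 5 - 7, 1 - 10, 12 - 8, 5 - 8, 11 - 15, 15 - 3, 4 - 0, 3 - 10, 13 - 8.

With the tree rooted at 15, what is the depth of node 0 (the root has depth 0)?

5

Climbing from 0 to the root: 0 – 4 – 8 – 13 – 3 – 15. That's 5 steps.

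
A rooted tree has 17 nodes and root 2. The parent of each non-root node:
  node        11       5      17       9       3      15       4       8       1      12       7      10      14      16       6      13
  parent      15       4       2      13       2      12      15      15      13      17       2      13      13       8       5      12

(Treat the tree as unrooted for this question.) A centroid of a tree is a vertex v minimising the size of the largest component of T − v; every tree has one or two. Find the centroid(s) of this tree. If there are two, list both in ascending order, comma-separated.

Removing 12 splits the tree into components of sizes 7, 5, 4; the largest is 7 ≤ ⌊17/2⌋ = 8.
No neighbour of 12 does as well, so 12 is the unique centroid.

12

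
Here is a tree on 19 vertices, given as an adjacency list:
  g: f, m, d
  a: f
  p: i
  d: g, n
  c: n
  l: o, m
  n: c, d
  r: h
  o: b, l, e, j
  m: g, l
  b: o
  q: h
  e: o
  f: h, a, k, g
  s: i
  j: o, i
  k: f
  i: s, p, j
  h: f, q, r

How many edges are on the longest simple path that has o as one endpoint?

6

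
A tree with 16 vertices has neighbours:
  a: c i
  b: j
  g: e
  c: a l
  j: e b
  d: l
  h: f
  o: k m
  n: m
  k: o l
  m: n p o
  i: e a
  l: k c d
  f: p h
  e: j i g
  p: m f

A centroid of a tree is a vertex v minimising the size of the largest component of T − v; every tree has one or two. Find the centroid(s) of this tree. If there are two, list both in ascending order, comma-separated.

Delete l: the remaining components have sizes 7, 7, 1. Max 7 ≤ 8, so l is a centroid.
No neighbour of l does as well, so l is the unique centroid.

l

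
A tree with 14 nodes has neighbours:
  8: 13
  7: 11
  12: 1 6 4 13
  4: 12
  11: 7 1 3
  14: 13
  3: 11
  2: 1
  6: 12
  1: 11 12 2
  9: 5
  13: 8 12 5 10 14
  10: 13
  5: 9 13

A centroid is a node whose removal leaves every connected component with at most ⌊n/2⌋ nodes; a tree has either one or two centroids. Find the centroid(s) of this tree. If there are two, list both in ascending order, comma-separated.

Removing 12 splits the tree into components of sizes 6, 5, 1, 1; the largest is 6 ≤ ⌊14/2⌋ = 7.
No neighbour of 12 does as well, so 12 is the unique centroid.

12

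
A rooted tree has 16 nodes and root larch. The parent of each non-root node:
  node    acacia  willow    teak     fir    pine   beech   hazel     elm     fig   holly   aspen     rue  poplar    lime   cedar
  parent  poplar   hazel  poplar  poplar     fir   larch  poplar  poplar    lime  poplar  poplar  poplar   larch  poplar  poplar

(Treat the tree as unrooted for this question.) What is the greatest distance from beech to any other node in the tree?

4

Distances from beech peak at 4, attained at willow (pine, fig also at distance 4).
beech – larch – poplar – hazel – willow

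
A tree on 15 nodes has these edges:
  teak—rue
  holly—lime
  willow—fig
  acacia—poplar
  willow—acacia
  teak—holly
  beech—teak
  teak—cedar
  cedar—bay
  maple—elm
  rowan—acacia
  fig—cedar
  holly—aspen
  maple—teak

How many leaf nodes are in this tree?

8

Exactly 8 nodes have a single neighbour: aspen, bay, beech, elm, lime, poplar, rowan, rue.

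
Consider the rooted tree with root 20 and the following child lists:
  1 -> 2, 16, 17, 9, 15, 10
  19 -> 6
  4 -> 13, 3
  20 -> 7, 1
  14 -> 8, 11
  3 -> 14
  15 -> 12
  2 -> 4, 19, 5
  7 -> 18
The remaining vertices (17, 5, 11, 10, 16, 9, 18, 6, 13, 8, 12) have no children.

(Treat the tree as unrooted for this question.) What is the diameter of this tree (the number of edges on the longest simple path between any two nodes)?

8

Starting from 11, a farthest node is 18 at distance 8.
One longest path: 11–14–3–4–2–1–20–7–18.
So the diameter is 8.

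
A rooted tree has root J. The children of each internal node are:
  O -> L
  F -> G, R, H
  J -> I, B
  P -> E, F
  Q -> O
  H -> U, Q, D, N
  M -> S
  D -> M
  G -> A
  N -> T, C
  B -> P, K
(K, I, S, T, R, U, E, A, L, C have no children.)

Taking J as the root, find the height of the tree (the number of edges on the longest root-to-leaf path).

7

S sits deepest: J-B-P-F-H-D-M-S — 7 edges from the root.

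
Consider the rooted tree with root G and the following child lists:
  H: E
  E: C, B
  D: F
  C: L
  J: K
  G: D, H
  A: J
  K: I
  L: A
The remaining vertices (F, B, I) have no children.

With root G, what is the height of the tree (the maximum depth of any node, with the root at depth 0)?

I sits deepest: G – H – E – C – L – A – J – K – I — 8 edges from the root.

8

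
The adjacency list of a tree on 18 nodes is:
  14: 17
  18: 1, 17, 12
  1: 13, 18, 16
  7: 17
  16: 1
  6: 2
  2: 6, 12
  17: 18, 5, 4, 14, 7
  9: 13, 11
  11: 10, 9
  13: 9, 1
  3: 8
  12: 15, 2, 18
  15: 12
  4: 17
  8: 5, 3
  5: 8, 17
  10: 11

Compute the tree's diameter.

9

A longest path is 10 – 11 – 9 – 13 – 1 – 18 – 17 – 5 – 8 – 3, with 9 edges.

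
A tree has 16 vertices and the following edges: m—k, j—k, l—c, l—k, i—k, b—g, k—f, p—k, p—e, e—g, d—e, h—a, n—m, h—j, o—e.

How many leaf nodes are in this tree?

8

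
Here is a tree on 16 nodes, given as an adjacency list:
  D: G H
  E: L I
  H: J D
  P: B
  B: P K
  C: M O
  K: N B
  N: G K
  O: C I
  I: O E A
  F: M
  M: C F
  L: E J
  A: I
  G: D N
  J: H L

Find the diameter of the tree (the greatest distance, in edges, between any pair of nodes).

14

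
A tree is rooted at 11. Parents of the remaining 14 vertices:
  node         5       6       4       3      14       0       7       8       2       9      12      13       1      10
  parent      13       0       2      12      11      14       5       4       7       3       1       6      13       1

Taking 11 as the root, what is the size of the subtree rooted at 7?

4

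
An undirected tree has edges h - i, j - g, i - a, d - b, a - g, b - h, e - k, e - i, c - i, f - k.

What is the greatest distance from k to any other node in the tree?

A farthest node from k is j (d also at distance 5).
The path k–e–i–a–g–j has 5 edges.

5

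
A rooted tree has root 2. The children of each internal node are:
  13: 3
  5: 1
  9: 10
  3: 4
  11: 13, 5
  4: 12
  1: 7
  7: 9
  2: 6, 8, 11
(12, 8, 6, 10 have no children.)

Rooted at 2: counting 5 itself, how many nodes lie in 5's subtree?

5

5's subtree: {5, 1, 7, 9, 10}, size 5.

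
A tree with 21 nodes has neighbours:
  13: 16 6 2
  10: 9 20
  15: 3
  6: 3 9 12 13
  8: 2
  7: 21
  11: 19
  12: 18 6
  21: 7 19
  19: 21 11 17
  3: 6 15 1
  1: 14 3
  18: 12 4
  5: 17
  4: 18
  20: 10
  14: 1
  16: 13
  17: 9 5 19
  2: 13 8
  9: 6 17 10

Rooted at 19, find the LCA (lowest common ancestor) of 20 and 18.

20's ancestor chain is 20, 10, 9, 17, 19 and 18's is 18, 12, 6, 9, 17, 19; they first meet at 9.

9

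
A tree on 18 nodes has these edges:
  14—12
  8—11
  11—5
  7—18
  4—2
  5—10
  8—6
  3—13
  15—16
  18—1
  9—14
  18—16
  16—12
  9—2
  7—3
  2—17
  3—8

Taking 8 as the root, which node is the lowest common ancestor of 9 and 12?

12

9's ancestor chain is 9, 14, 12, 16, 18, 7, 3, 8 and 12's is 12, 16, 18, 7, 3, 8; they first meet at 12.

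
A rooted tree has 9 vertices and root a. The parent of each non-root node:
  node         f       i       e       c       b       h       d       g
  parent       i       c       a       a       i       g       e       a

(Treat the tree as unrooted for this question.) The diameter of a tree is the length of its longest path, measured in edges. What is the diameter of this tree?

BFS from b reaches d last, at distance 5; BFS from d confirms no node is farther.
Path: b–i–c–a–e–d.

5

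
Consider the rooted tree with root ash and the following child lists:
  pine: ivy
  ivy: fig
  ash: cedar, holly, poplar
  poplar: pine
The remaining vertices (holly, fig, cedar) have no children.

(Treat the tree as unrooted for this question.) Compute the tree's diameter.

5

A longest path is cedar – ash – poplar – pine – ivy – fig, with 5 edges.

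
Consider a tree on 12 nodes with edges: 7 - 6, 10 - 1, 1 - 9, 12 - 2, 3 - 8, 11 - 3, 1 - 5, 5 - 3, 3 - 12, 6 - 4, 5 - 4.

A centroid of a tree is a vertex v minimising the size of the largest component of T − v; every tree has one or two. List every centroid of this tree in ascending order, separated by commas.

Delete 5: the remaining components have sizes 5, 3, 3. Max 5 ≤ 6, so 5 is a centroid.
No neighbour of 5 does as well, so 5 is the unique centroid.

5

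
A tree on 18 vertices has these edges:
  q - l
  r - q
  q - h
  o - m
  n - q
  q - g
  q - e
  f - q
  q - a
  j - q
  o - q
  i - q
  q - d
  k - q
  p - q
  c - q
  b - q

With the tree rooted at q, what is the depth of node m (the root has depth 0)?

Climbing from m to the root: m–o–q. That's 2 steps.

2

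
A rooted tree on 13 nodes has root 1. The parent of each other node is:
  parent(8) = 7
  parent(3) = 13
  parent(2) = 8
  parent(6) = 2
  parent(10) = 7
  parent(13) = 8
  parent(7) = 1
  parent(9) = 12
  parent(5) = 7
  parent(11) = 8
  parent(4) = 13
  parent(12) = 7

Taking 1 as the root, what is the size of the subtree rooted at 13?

3

Descendants of 13 (including itself): 13, 4, 3. That's 3.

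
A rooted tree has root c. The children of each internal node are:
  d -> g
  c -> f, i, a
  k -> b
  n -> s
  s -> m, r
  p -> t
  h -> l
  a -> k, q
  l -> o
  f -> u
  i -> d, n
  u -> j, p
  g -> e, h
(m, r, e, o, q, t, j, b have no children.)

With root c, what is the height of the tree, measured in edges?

o sits deepest: c – i – d – g – h – l – o — 6 edges from the root.

6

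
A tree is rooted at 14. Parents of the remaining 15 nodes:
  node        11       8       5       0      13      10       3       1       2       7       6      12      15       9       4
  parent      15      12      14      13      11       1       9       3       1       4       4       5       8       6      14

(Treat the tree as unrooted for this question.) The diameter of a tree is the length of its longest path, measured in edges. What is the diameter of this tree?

13

Starting from 10, a farthest node is 0 at distance 13.
One longest path: 10 - 1 - 3 - 9 - 6 - 4 - 14 - 5 - 12 - 8 - 15 - 11 - 13 - 0.
So the diameter is 13.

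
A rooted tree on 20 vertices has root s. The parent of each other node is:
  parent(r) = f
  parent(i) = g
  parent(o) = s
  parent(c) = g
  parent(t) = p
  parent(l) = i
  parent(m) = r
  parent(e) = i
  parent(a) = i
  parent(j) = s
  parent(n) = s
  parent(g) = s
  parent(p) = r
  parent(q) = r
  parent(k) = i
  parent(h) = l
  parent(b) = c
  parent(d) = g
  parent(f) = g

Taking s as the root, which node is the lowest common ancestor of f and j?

Path f→root: f g s; path j→root: j s.
First common node: s.

s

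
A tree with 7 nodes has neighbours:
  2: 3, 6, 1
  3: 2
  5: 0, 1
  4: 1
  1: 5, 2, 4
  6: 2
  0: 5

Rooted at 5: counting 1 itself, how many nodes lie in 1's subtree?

5

Descendants of 1 (including itself): 1, 2, 4, 6, 3. That's 5.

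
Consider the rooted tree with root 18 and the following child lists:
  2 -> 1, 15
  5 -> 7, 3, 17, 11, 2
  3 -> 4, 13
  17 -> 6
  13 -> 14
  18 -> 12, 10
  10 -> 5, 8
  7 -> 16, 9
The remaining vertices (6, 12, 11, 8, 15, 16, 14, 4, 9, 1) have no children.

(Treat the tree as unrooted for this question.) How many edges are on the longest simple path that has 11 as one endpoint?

A farthest node from 11 is 12 (14 also at distance 4).
The path 11 – 5 – 10 – 18 – 12 has 4 edges.

4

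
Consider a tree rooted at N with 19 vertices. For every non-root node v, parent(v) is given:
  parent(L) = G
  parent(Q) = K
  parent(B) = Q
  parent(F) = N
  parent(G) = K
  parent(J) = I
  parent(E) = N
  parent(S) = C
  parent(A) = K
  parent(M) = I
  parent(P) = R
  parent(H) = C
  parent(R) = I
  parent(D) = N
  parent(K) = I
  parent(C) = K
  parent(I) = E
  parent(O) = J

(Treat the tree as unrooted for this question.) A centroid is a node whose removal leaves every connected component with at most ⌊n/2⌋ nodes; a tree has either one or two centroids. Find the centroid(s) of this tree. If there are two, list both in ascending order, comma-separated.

I

Removing I splits the tree into components of sizes 9, 4, 2, 2, 1; the largest is 9 ≤ ⌊19/2⌋ = 9.
No neighbour of I does as well, so I is the unique centroid.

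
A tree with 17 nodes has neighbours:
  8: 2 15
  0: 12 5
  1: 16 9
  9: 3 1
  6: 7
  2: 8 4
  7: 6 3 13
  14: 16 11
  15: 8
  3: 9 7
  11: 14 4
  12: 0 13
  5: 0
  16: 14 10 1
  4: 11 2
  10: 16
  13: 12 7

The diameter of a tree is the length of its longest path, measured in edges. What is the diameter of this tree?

14

BFS from 15 reaches 5 last, at distance 14; BFS from 5 confirms no node is farther.
Path: 15-8-2-4-11-14-16-1-9-3-7-13-12-0-5.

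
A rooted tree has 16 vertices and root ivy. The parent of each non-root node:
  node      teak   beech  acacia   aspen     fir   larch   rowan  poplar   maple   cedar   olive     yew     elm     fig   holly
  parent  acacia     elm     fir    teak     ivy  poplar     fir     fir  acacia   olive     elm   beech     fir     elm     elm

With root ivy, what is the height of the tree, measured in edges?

The longest root-to-leaf path is ivy – fir – acacia – teak – aspen (4 edges).

4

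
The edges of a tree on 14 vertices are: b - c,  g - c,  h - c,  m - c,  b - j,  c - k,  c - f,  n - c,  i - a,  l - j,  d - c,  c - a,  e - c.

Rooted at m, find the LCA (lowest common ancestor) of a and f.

Path a→root: a c m; path f→root: f c m.
First common node: c.

c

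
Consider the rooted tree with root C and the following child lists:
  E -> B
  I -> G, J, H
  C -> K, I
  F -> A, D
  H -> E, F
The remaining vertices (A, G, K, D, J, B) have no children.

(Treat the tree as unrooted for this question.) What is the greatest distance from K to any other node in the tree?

A farthest node from K is D (A, B also at distance 5).
The path K – C – I – H – F – D has 5 edges.

5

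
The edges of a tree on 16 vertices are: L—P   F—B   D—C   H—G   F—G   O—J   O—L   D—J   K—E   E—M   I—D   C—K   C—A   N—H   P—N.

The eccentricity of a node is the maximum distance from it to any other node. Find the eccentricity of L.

The node farthest from L is M, via L – O – J – D – C – K – E – M — 7 edges.

7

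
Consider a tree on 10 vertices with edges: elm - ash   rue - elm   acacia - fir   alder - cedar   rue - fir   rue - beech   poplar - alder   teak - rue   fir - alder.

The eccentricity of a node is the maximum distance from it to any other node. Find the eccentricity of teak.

4

A farthest node from teak is cedar (poplar also at distance 4).
The path teak – rue – fir – alder – cedar has 4 edges.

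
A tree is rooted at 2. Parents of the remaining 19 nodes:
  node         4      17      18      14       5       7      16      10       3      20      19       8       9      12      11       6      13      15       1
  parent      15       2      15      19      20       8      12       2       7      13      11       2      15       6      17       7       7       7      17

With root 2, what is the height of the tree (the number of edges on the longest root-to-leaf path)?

16 sits deepest: 2 → 8 → 7 → 6 → 12 → 16 — 5 edges from the root.

5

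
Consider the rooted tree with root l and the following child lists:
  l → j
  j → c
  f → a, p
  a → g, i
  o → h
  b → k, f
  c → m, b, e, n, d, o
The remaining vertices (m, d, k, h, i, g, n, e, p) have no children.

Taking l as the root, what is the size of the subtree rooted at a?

The subtree rooted at a contains: a, i, g — 3 nodes.

3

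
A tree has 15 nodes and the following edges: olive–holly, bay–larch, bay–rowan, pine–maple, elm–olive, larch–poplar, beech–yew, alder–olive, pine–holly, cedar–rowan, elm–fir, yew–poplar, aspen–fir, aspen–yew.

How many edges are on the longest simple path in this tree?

12

Starting from cedar, a farthest node is maple at distance 12.
One longest path: cedar - rowan - bay - larch - poplar - yew - aspen - fir - elm - olive - holly - pine - maple.
So the diameter is 12.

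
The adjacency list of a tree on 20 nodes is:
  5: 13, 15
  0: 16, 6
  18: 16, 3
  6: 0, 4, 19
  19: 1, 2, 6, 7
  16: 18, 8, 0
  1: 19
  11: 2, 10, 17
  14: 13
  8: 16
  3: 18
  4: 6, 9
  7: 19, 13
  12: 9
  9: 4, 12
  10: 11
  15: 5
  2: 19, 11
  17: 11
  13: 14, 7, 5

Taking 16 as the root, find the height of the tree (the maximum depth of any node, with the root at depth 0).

7

15 sits deepest: 16-0-6-19-7-13-5-15 — 7 edges from the root.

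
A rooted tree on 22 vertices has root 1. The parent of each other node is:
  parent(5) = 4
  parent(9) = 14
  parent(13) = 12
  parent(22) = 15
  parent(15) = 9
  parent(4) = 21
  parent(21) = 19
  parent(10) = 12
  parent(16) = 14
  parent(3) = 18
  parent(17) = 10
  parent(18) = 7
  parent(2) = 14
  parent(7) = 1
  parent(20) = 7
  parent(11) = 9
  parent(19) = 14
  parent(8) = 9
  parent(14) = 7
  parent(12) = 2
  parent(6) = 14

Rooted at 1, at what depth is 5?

6

1 → 7 → 14 → 19 → 21 → 4 → 5 — 6 edges.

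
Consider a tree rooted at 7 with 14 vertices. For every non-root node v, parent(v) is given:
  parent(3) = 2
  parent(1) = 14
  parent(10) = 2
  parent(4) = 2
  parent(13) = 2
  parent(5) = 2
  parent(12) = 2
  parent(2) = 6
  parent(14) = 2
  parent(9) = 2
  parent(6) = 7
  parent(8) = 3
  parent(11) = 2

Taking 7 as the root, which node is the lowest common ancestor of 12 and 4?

12's ancestor chain is 12, 2, 6, 7 and 4's is 4, 2, 6, 7; they first meet at 2.

2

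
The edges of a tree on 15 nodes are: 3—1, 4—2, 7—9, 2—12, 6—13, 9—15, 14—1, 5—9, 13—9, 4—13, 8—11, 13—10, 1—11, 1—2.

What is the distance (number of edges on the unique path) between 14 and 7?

6

Walking from 14: 14 - 1 - 2 - 4 - 13 - 9 - 7. Length 6.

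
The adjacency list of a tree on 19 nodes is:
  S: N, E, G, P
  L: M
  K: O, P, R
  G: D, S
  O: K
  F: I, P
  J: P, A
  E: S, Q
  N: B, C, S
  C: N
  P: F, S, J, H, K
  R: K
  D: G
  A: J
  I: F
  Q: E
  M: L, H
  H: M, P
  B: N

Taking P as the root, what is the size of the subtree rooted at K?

3

The subtree rooted at K contains: K, O, R — 3 nodes.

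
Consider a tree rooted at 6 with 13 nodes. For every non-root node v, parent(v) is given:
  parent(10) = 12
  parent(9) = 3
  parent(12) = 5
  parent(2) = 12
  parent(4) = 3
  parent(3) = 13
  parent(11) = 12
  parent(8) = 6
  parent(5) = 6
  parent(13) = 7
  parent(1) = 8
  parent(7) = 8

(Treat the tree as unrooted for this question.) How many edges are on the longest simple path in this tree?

8

A longest path is 4 – 3 – 13 – 7 – 8 – 6 – 5 – 12 – 10, with 8 edges.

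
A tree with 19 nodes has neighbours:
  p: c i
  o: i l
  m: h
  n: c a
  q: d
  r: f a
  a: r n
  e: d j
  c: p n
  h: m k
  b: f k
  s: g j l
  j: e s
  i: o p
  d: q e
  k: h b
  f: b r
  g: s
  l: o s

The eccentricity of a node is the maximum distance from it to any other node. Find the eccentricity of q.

Distances from q peak at 17, attained at m.
q-d-e-j-s-l-o-i-p-c-n-a-r-f-b-k-h-m

17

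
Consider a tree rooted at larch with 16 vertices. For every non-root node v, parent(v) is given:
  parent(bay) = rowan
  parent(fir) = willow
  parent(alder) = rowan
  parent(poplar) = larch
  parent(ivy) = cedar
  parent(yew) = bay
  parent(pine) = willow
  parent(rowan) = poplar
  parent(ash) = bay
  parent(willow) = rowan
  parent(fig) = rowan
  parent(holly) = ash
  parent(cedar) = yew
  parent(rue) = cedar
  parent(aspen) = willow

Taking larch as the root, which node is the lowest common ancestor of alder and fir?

Path alder→root: alder rowan poplar larch; path fir→root: fir willow rowan poplar larch.
First common node: rowan.

rowan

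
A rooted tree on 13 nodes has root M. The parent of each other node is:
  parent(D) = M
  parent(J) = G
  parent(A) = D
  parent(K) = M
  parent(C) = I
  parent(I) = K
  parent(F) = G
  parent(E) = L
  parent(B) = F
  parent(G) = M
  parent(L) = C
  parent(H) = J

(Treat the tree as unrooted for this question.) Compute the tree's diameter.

BFS from E reaches B last, at distance 8; BFS from B confirms no node is farther.
Path: E – L – C – I – K – M – G – F – B.

8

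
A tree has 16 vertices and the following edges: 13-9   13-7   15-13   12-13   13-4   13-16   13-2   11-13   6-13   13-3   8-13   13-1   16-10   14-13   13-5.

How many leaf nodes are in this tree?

14

Exactly 14 nodes have a single neighbour: 1, 2, 3, 4, 5, 6, 7, 8, 9, 10, 11, 12, 14, 15.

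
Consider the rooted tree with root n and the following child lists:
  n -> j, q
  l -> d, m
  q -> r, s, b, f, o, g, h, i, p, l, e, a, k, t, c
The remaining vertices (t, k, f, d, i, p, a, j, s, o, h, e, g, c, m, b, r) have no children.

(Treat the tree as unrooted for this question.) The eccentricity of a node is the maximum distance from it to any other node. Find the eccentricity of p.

3

A farthest node from p is d (m, j also at distance 3).
The path p – q – l – d has 3 edges.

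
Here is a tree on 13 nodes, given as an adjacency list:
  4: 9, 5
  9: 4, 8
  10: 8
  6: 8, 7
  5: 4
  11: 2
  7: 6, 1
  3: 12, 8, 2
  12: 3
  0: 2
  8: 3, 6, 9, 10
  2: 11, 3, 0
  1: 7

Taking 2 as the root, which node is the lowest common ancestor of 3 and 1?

3

Path 3→root: 3 2; path 1→root: 1 7 6 8 3 2.
First common node: 3.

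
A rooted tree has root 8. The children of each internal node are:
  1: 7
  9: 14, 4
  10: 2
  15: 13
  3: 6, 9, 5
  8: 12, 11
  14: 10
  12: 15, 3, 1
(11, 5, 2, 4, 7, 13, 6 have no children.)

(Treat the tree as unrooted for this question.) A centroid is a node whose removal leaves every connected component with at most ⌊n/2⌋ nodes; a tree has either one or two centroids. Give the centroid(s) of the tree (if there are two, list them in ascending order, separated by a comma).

If 3 is removed the pieces have sizes 7, 5, 1, 1, all ≤ ⌊15/2⌋ = 7.
No neighbour of 3 does as well, so 3 is the unique centroid.

3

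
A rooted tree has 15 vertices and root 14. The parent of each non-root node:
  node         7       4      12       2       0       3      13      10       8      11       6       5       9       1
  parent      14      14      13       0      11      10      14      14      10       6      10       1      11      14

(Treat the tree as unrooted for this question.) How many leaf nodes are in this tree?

Degree-1 nodes: 2, 3, 4, 5, 7, 8, 9, 12 — 8 of them.

8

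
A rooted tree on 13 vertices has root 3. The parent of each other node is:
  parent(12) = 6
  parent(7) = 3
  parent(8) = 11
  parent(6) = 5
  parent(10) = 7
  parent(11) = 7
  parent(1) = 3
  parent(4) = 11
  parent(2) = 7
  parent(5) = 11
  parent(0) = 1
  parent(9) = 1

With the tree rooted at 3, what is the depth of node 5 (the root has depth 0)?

3

Climbing from 5 to the root: 5 – 11 – 7 – 3. That's 3 steps.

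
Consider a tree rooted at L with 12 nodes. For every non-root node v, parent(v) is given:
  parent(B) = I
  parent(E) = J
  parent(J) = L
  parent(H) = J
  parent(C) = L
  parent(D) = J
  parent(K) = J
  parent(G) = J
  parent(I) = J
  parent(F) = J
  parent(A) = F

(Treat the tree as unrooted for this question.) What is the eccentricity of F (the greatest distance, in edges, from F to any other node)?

3

Distances from F peak at 3, attained at B (C also at distance 3).
F-J-I-B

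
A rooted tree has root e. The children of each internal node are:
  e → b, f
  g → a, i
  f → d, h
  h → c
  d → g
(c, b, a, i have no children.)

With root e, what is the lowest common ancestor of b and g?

Ancestors of b (toward the root): b, e.
Ancestors of g: g, d, f, e.
The deepest node appearing in both lists is e.

e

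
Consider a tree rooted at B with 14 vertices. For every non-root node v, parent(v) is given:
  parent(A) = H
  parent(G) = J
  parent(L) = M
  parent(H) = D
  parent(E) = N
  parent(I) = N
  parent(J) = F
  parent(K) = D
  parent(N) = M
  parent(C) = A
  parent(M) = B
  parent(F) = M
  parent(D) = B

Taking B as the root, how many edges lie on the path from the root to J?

Path from B to J: B → M → F → J, which has 3 edges.

3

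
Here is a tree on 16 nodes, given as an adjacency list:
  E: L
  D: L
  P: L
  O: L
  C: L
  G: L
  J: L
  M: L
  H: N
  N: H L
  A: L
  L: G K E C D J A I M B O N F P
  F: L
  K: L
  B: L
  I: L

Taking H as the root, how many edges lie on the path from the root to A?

Path from H to A: H – N – L – A, which has 3 edges.

3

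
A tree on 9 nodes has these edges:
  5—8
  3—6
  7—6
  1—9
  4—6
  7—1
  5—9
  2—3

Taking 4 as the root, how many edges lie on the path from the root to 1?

3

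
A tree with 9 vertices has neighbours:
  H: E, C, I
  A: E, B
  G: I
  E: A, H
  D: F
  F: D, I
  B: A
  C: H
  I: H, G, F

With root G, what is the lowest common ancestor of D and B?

Ancestors of D (toward the root): D, F, I, G.
Ancestors of B: B, A, E, H, I, G.
The deepest node appearing in both lists is I.

I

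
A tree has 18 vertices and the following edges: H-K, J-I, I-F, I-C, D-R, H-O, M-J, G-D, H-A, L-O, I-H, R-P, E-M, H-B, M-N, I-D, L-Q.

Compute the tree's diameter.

7

BFS from E reaches Q last, at distance 7; BFS from Q confirms no node is farther.
Path: E-M-J-I-H-O-L-Q.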